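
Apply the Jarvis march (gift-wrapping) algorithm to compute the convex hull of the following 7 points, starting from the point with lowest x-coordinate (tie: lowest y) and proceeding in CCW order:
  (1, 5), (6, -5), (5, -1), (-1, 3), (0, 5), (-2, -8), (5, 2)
Hull (CCW) = [(-2, -8), (6, -5), (5, 2), (1, 5), (0, 5), (-1, 3)]

Jarvis march: at each step, from the current hull vertex p, select the next vertex q as the point such that every other point lies strictly to the left of (or on) the directed line p → q. (Equivalently: for every other point r, the cross product (q − p) × (r − p) ≥ 0.)
Starting point (lowest x, tie lowest y): (-2, -8). Wrap until returning to start. Resulting hull: (-2, -8), (6, -5), (5, 2), (1, 5), (0, 5), (-1, 3).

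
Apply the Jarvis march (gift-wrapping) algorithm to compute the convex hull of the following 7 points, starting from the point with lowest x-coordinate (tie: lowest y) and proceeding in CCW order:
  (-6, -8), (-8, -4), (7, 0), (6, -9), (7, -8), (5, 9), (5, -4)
Hull (CCW) = [(-8, -4), (-6, -8), (6, -9), (7, -8), (7, 0), (5, 9)]

Jarvis march: at each step, from the current hull vertex p, select the next vertex q as the point such that every other point lies strictly to the left of (or on) the directed line p → q. (Equivalently: for every other point r, the cross product (q − p) × (r − p) ≥ 0.)
Starting point (lowest x, tie lowest y): (-8, -4). Wrap until returning to start. Resulting hull: (-8, -4), (-6, -8), (6, -9), (7, -8), (7, 0), (5, 9).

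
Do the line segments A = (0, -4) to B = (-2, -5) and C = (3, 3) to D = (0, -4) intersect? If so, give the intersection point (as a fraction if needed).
Yes; intersection at (0, -4) (t = 0 on AB, s = 1 on CD)

Parametrize AB as A + t(B − A) = (0 + -2 t, -4 + -1 t) and CD as C + s(D − C) = (3 + -3 s, 3 + -7 s). Solve the linear system for (t, s). Determinant = -11 ≠ 0, so a unique intersection of the containing lines exists. Solution: t = 0, s = 1 — both in [0, 1], so the segments cross. Intersection point: (0, -4).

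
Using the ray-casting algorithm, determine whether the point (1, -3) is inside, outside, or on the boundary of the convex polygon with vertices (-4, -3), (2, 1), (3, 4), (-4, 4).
The point (1, -3) lies strictly outside the polygon

Cast a horizontal ray to the right from the query point and count how many polygon edges it crosses (each edge strictly once or zero times, handled with the usual half-open convention). 
Parity of crossings → even ⇒ outside.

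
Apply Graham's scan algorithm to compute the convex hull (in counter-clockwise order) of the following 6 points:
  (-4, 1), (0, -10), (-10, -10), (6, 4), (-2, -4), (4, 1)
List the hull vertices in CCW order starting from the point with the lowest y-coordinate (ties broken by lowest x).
Hull (CCW) = [(-10, -10), (0, -10), (6, 4), (-4, 1)]

Graham scan procedure:
  1. Find the pivot p₀ = point with lowest y (tie → lowest x): (-10, -10).
  2. Sort the remaining points by polar angle around p₀.
  3. Walk through sorted points, maintaining a stack; pop the top while the last three entries make a non-left turn (cross product ≤ 0).
  4. Final stack is the convex hull in CCW order: (-10, -10), (0, -10), (6, 4), (-4, 1).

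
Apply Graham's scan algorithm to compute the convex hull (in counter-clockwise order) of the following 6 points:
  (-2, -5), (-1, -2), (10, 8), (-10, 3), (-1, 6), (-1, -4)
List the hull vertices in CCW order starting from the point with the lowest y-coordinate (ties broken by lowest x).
Hull (CCW) = [(-2, -5), (-1, -4), (10, 8), (-1, 6), (-10, 3)]

Graham scan procedure:
  1. Find the pivot p₀ = point with lowest y (tie → lowest x): (-2, -5).
  2. Sort the remaining points by polar angle around p₀.
  3. Walk through sorted points, maintaining a stack; pop the top while the last three entries make a non-left turn (cross product ≤ 0).
  4. Final stack is the convex hull in CCW order: (-2, -5), (-1, -4), (10, 8), (-1, 6), (-10, 3).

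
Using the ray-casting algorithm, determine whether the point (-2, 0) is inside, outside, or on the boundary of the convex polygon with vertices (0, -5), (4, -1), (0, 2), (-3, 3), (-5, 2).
The point (-2, 0) lies strictly inside the polygon

Cast a horizontal ray to the right from the query point and count how many polygon edges it crosses (each edge strictly once or zero times, handled with the usual half-open convention). 
Parity of crossings → odd ⇒ inside.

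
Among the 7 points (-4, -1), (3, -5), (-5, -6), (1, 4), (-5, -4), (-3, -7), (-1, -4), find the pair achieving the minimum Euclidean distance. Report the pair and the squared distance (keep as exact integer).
Pair = ((-5, -6), (-5, -4)); squared distance = 4

Compute all C(7, 2) = 21 pairwise squared distances (x_i − x_j)² + (y_i − y_j)². The minimum is 4, attained by the pair ((-5, -6), (-5, -4)).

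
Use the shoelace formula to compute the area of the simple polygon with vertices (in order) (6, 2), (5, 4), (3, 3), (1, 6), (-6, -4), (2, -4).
Area = 62

Shoelace formula: Area = (1/2) |Σ_i (x_i · y_{i+1} − x_{i+1} · y_i)| (indices mod n). Compute each cross term:
  (6)(4) − (5)(2) = 14
  (5)(3) − (3)(4) = 3
  (3)(6) − (1)(3) = 15
  (1)(-4) − (-6)(6) = 32
  (-6)(-4) − (2)(-4) = 32
  (2)(2) − (6)(-4) = 28
Sum = 124, so (signed) Area = 124/2 = 62, |Area| = 62.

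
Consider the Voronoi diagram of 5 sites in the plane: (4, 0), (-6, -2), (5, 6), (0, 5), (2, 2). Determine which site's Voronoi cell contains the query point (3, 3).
Nearest site = (2, 2)

The Voronoi cell of site s contains exactly those query points closer to s than to any other site. Compute squared distances from q = (3, 3) to each site:
  (2 − 3)² + (2 − 3)² = 2
  (4 − 3)² + (0 − 3)² = 10
  (0 − 3)² + (5 − 3)² = 13
  (5 − 3)² + (6 − 3)² = 13
  (-6 − 3)² + (-2 − 3)² = 106
Minimum is attained by (2, 2), so q lies in its Voronoi cell.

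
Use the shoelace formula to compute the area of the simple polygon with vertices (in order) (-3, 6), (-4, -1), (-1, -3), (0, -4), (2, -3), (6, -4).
Area = 42

Shoelace formula: Area = (1/2) |Σ_i (x_i · y_{i+1} − x_{i+1} · y_i)| (indices mod n). Compute each cross term:
  (-3)(-1) − (-4)(6) = 27
  (-4)(-3) − (-1)(-1) = 11
  (-1)(-4) − (0)(-3) = 4
  (0)(-3) − (2)(-4) = 8
  (2)(-4) − (6)(-3) = 10
  (6)(6) − (-3)(-4) = 24
Sum = 84, so (signed) Area = 84/2 = 42, |Area| = 42.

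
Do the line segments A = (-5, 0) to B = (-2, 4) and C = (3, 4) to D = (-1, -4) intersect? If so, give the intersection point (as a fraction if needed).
No (intersection of containing lines falls outside at least one segment)

Parametrize and solve: t = 6, s = -5/2. At least one of these is outside [0, 1], so the segments do not intersect.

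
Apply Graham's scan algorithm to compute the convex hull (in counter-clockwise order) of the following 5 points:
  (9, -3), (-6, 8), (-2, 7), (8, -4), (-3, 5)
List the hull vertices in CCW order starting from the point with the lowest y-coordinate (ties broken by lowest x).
Hull (CCW) = [(8, -4), (9, -3), (-2, 7), (-6, 8), (-3, 5)]

Graham scan procedure:
  1. Find the pivot p₀ = point with lowest y (tie → lowest x): (8, -4).
  2. Sort the remaining points by polar angle around p₀.
  3. Walk through sorted points, maintaining a stack; pop the top while the last three entries make a non-left turn (cross product ≤ 0).
  4. Final stack is the convex hull in CCW order: (8, -4), (9, -3), (-2, 7), (-6, 8), (-3, 5).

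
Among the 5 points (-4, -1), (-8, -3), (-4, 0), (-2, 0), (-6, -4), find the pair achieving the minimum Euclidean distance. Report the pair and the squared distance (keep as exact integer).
Pair = ((-4, -1), (-4, 0)); squared distance = 1

Compute all C(5, 2) = 10 pairwise squared distances (x_i − x_j)² + (y_i − y_j)². The minimum is 1, attained by the pair ((-4, -1), (-4, 0)).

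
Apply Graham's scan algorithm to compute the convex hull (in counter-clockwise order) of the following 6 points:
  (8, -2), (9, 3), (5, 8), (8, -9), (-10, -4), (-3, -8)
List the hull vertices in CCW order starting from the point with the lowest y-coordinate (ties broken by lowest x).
Hull (CCW) = [(8, -9), (9, 3), (5, 8), (-10, -4), (-3, -8)]

Graham scan procedure:
  1. Find the pivot p₀ = point with lowest y (tie → lowest x): (8, -9).
  2. Sort the remaining points by polar angle around p₀.
  3. Walk through sorted points, maintaining a stack; pop the top while the last three entries make a non-left turn (cross product ≤ 0).
  4. Final stack is the convex hull in CCW order: (8, -9), (9, 3), (5, 8), (-10, -4), (-3, -8).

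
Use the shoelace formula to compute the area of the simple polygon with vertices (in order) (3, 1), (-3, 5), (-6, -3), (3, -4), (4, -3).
Area = 55

Shoelace formula: Area = (1/2) |Σ_i (x_i · y_{i+1} − x_{i+1} · y_i)| (indices mod n). Compute each cross term:
  (3)(5) − (-3)(1) = 18
  (-3)(-3) − (-6)(5) = 39
  (-6)(-4) − (3)(-3) = 33
  (3)(-3) − (4)(-4) = 7
  (4)(1) − (3)(-3) = 13
Sum = 110, so (signed) Area = 110/2 = 55, |Area| = 55.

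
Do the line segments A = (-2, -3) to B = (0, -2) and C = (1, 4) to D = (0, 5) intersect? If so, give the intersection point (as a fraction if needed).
No (intersection of containing lines falls outside at least one segment)

Parametrize and solve: t = 10/3, s = -11/3. At least one of these is outside [0, 1], so the segments do not intersect.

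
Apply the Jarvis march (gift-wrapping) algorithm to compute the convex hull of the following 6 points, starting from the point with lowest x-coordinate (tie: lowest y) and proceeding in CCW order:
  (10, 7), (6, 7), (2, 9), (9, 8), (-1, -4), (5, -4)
Hull (CCW) = [(-1, -4), (5, -4), (10, 7), (9, 8), (2, 9)]

Jarvis march: at each step, from the current hull vertex p, select the next vertex q as the point such that every other point lies strictly to the left of (or on) the directed line p → q. (Equivalently: for every other point r, the cross product (q − p) × (r − p) ≥ 0.)
Starting point (lowest x, tie lowest y): (-1, -4). Wrap until returning to start. Resulting hull: (-1, -4), (5, -4), (10, 7), (9, 8), (2, 9).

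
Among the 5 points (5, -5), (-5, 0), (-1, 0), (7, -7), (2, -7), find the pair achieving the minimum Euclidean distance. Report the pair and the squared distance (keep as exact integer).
Pair = ((5, -5), (7, -7)); squared distance = 8

Compute all C(5, 2) = 10 pairwise squared distances (x_i − x_j)² + (y_i − y_j)². The minimum is 8, attained by the pair ((5, -5), (7, -7)).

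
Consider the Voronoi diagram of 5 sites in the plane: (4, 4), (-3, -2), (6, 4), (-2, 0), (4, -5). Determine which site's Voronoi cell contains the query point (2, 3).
Nearest site = (4, 4)

The Voronoi cell of site s contains exactly those query points closer to s than to any other site. Compute squared distances from q = (2, 3) to each site:
  (4 − 2)² + (4 − 3)² = 5
  (6 − 2)² + (4 − 3)² = 17
  (-2 − 2)² + (0 − 3)² = 25
  (-3 − 2)² + (-2 − 3)² = 50
  (4 − 2)² + (-5 − 3)² = 68
Minimum is attained by (4, 4), so q lies in its Voronoi cell.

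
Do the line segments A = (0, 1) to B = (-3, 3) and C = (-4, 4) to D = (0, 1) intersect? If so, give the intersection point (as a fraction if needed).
Yes; intersection at (0, 1) (t = 0 on AB, s = 1 on CD)

Parametrize AB as A + t(B − A) = (0 + -3 t, 1 + 2 t) and CD as C + s(D − C) = (-4 + 4 s, 4 + -3 s). Solve the linear system for (t, s). Determinant = -1 ≠ 0, so a unique intersection of the containing lines exists. Solution: t = 0, s = 1 — both in [0, 1], so the segments cross. Intersection point: (0, 1).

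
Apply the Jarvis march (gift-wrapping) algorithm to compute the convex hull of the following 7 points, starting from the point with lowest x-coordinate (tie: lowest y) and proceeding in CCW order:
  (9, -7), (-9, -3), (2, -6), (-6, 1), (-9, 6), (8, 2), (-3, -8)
Hull (CCW) = [(-9, -3), (-3, -8), (9, -7), (8, 2), (-9, 6)]

Jarvis march: at each step, from the current hull vertex p, select the next vertex q as the point such that every other point lies strictly to the left of (or on) the directed line p → q. (Equivalently: for every other point r, the cross product (q − p) × (r − p) ≥ 0.)
Starting point (lowest x, tie lowest y): (-9, -3). Wrap until returning to start. Resulting hull: (-9, -3), (-3, -8), (9, -7), (8, 2), (-9, 6).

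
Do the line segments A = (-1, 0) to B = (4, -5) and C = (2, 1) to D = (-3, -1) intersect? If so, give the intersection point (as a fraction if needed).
Yes; intersection at (-6/7, -1/7) (t = 1/35 on AB, s = 4/7 on CD)

Parametrize AB as A + t(B − A) = (-1 + 5 t, 0 + -5 t) and CD as C + s(D − C) = (2 + -5 s, 1 + -2 s). Solve the linear system for (t, s). Determinant = 35 ≠ 0, so a unique intersection of the containing lines exists. Solution: t = 1/35, s = 4/7 — both in [0, 1], so the segments cross. Intersection point: (-6/7, -1/7).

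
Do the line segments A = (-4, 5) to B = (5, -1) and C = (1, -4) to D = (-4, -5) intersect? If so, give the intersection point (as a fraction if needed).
No (intersection of containing lines falls outside at least one segment)

Parametrize and solve: t = 50/39, s = -17/13. At least one of these is outside [0, 1], so the segments do not intersect.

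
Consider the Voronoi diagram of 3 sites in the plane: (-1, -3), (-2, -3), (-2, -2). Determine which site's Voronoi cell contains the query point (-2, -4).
Nearest site = (-2, -3)

The Voronoi cell of site s contains exactly those query points closer to s than to any other site. Compute squared distances from q = (-2, -4) to each site:
  (-2 − -2)² + (-3 − -4)² = 1
  (-1 − -2)² + (-3 − -4)² = 2
  (-2 − -2)² + (-2 − -4)² = 4
Minimum is attained by (-2, -3), so q lies in its Voronoi cell.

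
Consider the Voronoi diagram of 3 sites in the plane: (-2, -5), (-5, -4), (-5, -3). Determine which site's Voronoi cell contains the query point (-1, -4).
Nearest site = (-2, -5)

The Voronoi cell of site s contains exactly those query points closer to s than to any other site. Compute squared distances from q = (-1, -4) to each site:
  (-2 − -1)² + (-5 − -4)² = 2
  (-5 − -1)² + (-4 − -4)² = 16
  (-5 − -1)² + (-3 − -4)² = 17
Minimum is attained by (-2, -5), so q lies in its Voronoi cell.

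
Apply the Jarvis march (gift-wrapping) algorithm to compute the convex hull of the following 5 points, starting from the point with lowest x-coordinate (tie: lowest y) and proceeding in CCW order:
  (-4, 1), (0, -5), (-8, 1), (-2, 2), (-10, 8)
Hull (CCW) = [(-10, 8), (-8, 1), (0, -5), (-2, 2)]

Jarvis march: at each step, from the current hull vertex p, select the next vertex q as the point such that every other point lies strictly to the left of (or on) the directed line p → q. (Equivalently: for every other point r, the cross product (q − p) × (r − p) ≥ 0.)
Starting point (lowest x, tie lowest y): (-10, 8). Wrap until returning to start. Resulting hull: (-10, 8), (-8, 1), (0, -5), (-2, 2).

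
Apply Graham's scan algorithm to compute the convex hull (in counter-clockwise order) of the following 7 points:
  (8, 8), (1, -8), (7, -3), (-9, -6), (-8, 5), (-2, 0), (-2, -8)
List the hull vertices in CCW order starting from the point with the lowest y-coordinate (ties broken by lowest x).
Hull (CCW) = [(-2, -8), (1, -8), (7, -3), (8, 8), (-8, 5), (-9, -6)]

Graham scan procedure:
  1. Find the pivot p₀ = point with lowest y (tie → lowest x): (-2, -8).
  2. Sort the remaining points by polar angle around p₀.
  3. Walk through sorted points, maintaining a stack; pop the top while the last three entries make a non-left turn (cross product ≤ 0).
  4. Final stack is the convex hull in CCW order: (-2, -8), (1, -8), (7, -3), (8, 8), (-8, 5), (-9, -6).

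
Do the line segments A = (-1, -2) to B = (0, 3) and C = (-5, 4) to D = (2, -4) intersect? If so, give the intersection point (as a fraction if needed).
Yes; intersection at (-33/43, -36/43) (t = 10/43 on AB, s = 26/43 on CD)

Parametrize AB as A + t(B − A) = (-1 + 1 t, -2 + 5 t) and CD as C + s(D − C) = (-5 + 7 s, 4 + -8 s). Solve the linear system for (t, s). Determinant = 43 ≠ 0, so a unique intersection of the containing lines exists. Solution: t = 10/43, s = 26/43 — both in [0, 1], so the segments cross. Intersection point: (-33/43, -36/43).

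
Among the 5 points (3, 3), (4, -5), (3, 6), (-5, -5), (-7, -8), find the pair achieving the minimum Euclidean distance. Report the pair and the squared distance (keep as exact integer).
Pair = ((3, 3), (3, 6)); squared distance = 9

Compute all C(5, 2) = 10 pairwise squared distances (x_i − x_j)² + (y_i − y_j)². The minimum is 9, attained by the pair ((3, 3), (3, 6)).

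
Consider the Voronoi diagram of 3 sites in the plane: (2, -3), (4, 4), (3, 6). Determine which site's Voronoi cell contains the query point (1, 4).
Nearest site = (3, 6)

The Voronoi cell of site s contains exactly those query points closer to s than to any other site. Compute squared distances from q = (1, 4) to each site:
  (3 − 1)² + (6 − 4)² = 8
  (4 − 1)² + (4 − 4)² = 9
  (2 − 1)² + (-3 − 4)² = 50
Minimum is attained by (3, 6), so q lies in its Voronoi cell.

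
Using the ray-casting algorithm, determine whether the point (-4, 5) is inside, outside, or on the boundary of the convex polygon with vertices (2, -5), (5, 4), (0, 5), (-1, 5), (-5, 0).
The point (-4, 5) lies strictly outside the polygon

Cast a horizontal ray to the right from the query point and count how many polygon edges it crosses (each edge strictly once or zero times, handled with the usual half-open convention). 
Parity of crossings → even ⇒ outside.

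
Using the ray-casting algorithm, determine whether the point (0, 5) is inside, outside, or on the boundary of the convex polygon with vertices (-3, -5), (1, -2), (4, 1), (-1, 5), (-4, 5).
The point (0, 5) lies strictly outside the polygon

Cast a horizontal ray to the right from the query point and count how many polygon edges it crosses (each edge strictly once or zero times, handled with the usual half-open convention). 
Parity of crossings → even ⇒ outside.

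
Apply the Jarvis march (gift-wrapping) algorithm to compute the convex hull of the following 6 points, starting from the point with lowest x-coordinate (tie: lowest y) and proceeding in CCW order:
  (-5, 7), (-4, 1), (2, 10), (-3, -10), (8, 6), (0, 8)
Hull (CCW) = [(-5, 7), (-3, -10), (8, 6), (2, 10)]

Jarvis march: at each step, from the current hull vertex p, select the next vertex q as the point such that every other point lies strictly to the left of (or on) the directed line p → q. (Equivalently: for every other point r, the cross product (q − p) × (r − p) ≥ 0.)
Starting point (lowest x, tie lowest y): (-5, 7). Wrap until returning to start. Resulting hull: (-5, 7), (-3, -10), (8, 6), (2, 10).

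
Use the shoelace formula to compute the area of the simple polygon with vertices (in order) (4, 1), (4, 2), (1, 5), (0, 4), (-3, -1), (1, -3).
Area = 61/2

Shoelace formula: Area = (1/2) |Σ_i (x_i · y_{i+1} − x_{i+1} · y_i)| (indices mod n). Compute each cross term:
  (4)(2) − (4)(1) = 4
  (4)(5) − (1)(2) = 18
  (1)(4) − (0)(5) = 4
  (0)(-1) − (-3)(4) = 12
  (-3)(-3) − (1)(-1) = 10
  (1)(1) − (4)(-3) = 13
Sum = 61, so (signed) Area = 61/2 = 61/2, |Area| = 61/2.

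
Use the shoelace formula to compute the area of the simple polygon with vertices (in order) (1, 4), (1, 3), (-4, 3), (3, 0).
Area = 17/2

Shoelace formula: Area = (1/2) |Σ_i (x_i · y_{i+1} − x_{i+1} · y_i)| (indices mod n). Compute each cross term:
  (1)(3) − (1)(4) = -1
  (1)(3) − (-4)(3) = 15
  (-4)(0) − (3)(3) = -9
  (3)(4) − (1)(0) = 12
Sum = 17, so (signed) Area = 17/2 = 17/2, |Area| = 17/2.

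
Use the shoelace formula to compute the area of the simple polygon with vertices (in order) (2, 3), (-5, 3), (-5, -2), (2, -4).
Area = 42

Shoelace formula: Area = (1/2) |Σ_i (x_i · y_{i+1} − x_{i+1} · y_i)| (indices mod n). Compute each cross term:
  (2)(3) − (-5)(3) = 21
  (-5)(-2) − (-5)(3) = 25
  (-5)(-4) − (2)(-2) = 24
  (2)(3) − (2)(-4) = 14
Sum = 84, so (signed) Area = 84/2 = 42, |Area| = 42.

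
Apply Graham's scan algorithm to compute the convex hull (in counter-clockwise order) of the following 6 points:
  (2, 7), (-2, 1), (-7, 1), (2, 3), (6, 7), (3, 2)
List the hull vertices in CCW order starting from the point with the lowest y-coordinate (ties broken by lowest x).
Hull (CCW) = [(-7, 1), (-2, 1), (3, 2), (6, 7), (2, 7)]

Graham scan procedure:
  1. Find the pivot p₀ = point with lowest y (tie → lowest x): (-7, 1).
  2. Sort the remaining points by polar angle around p₀.
  3. Walk through sorted points, maintaining a stack; pop the top while the last three entries make a non-left turn (cross product ≤ 0).
  4. Final stack is the convex hull in CCW order: (-7, 1), (-2, 1), (3, 2), (6, 7), (2, 7).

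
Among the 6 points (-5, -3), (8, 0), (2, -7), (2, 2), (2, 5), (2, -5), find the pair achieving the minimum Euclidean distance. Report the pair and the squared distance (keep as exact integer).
Pair = ((2, -7), (2, -5)); squared distance = 4

Compute all C(6, 2) = 15 pairwise squared distances (x_i − x_j)² + (y_i − y_j)². The minimum is 4, attained by the pair ((2, -7), (2, -5)).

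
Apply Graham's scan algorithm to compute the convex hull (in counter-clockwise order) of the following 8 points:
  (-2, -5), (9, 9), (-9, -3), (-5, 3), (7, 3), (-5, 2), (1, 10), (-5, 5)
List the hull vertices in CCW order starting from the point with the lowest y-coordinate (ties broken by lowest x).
Hull (CCW) = [(-2, -5), (7, 3), (9, 9), (1, 10), (-5, 5), (-9, -3)]

Graham scan procedure:
  1. Find the pivot p₀ = point with lowest y (tie → lowest x): (-2, -5).
  2. Sort the remaining points by polar angle around p₀.
  3. Walk through sorted points, maintaining a stack; pop the top while the last three entries make a non-left turn (cross product ≤ 0).
  4. Final stack is the convex hull in CCW order: (-2, -5), (7, 3), (9, 9), (1, 10), (-5, 5), (-9, -3).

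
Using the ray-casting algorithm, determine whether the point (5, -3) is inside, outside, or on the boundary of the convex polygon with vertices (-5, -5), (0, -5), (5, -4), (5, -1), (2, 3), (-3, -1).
The point (5, -3) lies on the polygon boundary

Boundary check: the query satisfies the collinearity and bounding-box conditions for some polygon edge, so it lies exactly on the boundary.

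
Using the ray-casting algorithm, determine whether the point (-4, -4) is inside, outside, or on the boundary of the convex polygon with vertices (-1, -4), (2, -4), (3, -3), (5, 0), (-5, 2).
The point (-4, -4) lies strictly outside the polygon

Cast a horizontal ray to the right from the query point and count how many polygon edges it crosses (each edge strictly once or zero times, handled with the usual half-open convention). 
Parity of crossings → even ⇒ outside.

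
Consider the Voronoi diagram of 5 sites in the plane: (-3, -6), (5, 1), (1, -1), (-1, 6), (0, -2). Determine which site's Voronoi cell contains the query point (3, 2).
Nearest site = (5, 1)

The Voronoi cell of site s contains exactly those query points closer to s than to any other site. Compute squared distances from q = (3, 2) to each site:
  (5 − 3)² + (1 − 2)² = 5
  (1 − 3)² + (-1 − 2)² = 13
  (0 − 3)² + (-2 − 2)² = 25
  (-1 − 3)² + (6 − 2)² = 32
  (-3 − 3)² + (-6 − 2)² = 100
Minimum is attained by (5, 1), so q lies in its Voronoi cell.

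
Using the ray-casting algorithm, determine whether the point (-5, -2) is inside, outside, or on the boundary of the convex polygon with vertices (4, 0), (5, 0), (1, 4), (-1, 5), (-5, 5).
The point (-5, -2) lies strictly outside the polygon

Cast a horizontal ray to the right from the query point and count how many polygon edges it crosses (each edge strictly once or zero times, handled with the usual half-open convention). 
Parity of crossings → even ⇒ outside.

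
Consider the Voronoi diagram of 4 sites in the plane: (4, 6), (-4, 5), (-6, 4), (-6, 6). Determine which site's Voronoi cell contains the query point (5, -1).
Nearest site = (4, 6)

The Voronoi cell of site s contains exactly those query points closer to s than to any other site. Compute squared distances from q = (5, -1) to each site:
  (4 − 5)² + (6 − -1)² = 50
  (-4 − 5)² + (5 − -1)² = 117
  (-6 − 5)² + (4 − -1)² = 146
  (-6 − 5)² + (6 − -1)² = 170
Minimum is attained by (4, 6), so q lies in its Voronoi cell.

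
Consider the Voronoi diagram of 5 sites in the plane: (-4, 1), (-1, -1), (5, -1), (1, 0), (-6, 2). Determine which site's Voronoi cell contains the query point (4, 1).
Nearest site = (5, -1)

The Voronoi cell of site s contains exactly those query points closer to s than to any other site. Compute squared distances from q = (4, 1) to each site:
  (5 − 4)² + (-1 − 1)² = 5
  (1 − 4)² + (0 − 1)² = 10
  (-1 − 4)² + (-1 − 1)² = 29
  (-4 − 4)² + (1 − 1)² = 64
  (-6 − 4)² + (2 − 1)² = 101
Minimum is attained by (5, -1), so q lies in its Voronoi cell.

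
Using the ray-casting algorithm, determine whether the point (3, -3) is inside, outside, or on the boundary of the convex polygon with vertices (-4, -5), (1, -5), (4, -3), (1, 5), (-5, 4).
The point (3, -3) lies strictly inside the polygon

Cast a horizontal ray to the right from the query point and count how many polygon edges it crosses (each edge strictly once or zero times, handled with the usual half-open convention). 
Parity of crossings → odd ⇒ inside.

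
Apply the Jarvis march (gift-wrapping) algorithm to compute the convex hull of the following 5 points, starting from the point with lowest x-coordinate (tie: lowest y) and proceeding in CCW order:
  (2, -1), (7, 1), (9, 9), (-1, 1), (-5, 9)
Hull (CCW) = [(-5, 9), (-1, 1), (2, -1), (7, 1), (9, 9)]

Jarvis march: at each step, from the current hull vertex p, select the next vertex q as the point such that every other point lies strictly to the left of (or on) the directed line p → q. (Equivalently: for every other point r, the cross product (q − p) × (r − p) ≥ 0.)
Starting point (lowest x, tie lowest y): (-5, 9). Wrap until returning to start. Resulting hull: (-5, 9), (-1, 1), (2, -1), (7, 1), (9, 9).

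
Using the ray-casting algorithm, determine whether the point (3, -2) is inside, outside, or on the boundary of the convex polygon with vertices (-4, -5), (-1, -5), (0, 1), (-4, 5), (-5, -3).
The point (3, -2) lies strictly outside the polygon

Cast a horizontal ray to the right from the query point and count how many polygon edges it crosses (each edge strictly once or zero times, handled with the usual half-open convention). 
Parity of crossings → even ⇒ outside.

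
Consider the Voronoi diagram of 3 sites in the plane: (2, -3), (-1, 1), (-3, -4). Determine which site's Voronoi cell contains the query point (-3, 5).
Nearest site = (-1, 1)

The Voronoi cell of site s contains exactly those query points closer to s than to any other site. Compute squared distances from q = (-3, 5) to each site:
  (-1 − -3)² + (1 − 5)² = 20
  (-3 − -3)² + (-4 − 5)² = 81
  (2 − -3)² + (-3 − 5)² = 89
Minimum is attained by (-1, 1), so q lies in its Voronoi cell.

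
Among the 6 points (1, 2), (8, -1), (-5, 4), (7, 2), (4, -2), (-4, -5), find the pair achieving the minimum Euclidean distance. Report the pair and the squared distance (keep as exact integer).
Pair = ((8, -1), (7, 2)); squared distance = 10

Compute all C(6, 2) = 15 pairwise squared distances (x_i − x_j)² + (y_i − y_j)². The minimum is 10, attained by the pair ((8, -1), (7, 2)).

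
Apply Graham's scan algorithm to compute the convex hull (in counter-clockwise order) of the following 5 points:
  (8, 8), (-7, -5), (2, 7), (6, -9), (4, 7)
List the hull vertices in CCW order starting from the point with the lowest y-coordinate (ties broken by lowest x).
Hull (CCW) = [(6, -9), (8, 8), (2, 7), (-7, -5)]

Graham scan procedure:
  1. Find the pivot p₀ = point with lowest y (tie → lowest x): (6, -9).
  2. Sort the remaining points by polar angle around p₀.
  3. Walk through sorted points, maintaining a stack; pop the top while the last three entries make a non-left turn (cross product ≤ 0).
  4. Final stack is the convex hull in CCW order: (6, -9), (8, 8), (2, 7), (-7, -5).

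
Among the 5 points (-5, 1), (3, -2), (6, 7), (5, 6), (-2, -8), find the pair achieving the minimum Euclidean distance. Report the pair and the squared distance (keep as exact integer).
Pair = ((6, 7), (5, 6)); squared distance = 2

Compute all C(5, 2) = 10 pairwise squared distances (x_i − x_j)² + (y_i − y_j)². The minimum is 2, attained by the pair ((6, 7), (5, 6)).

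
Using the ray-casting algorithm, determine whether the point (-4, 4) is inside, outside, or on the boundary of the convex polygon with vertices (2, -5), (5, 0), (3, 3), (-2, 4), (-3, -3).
The point (-4, 4) lies strictly outside the polygon

Cast a horizontal ray to the right from the query point and count how many polygon edges it crosses (each edge strictly once or zero times, handled with the usual half-open convention). 
Parity of crossings → even ⇒ outside.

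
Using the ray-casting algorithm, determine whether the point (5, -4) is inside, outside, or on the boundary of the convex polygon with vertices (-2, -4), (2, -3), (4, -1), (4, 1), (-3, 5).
The point (5, -4) lies strictly outside the polygon

Cast a horizontal ray to the right from the query point and count how many polygon edges it crosses (each edge strictly once or zero times, handled with the usual half-open convention). 
Parity of crossings → even ⇒ outside.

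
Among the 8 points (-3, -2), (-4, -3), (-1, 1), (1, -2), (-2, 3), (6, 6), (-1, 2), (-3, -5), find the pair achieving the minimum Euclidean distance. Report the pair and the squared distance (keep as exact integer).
Pair = ((-1, 1), (-1, 2)); squared distance = 1

Compute all C(8, 2) = 28 pairwise squared distances (x_i − x_j)² + (y_i − y_j)². The minimum is 1, attained by the pair ((-1, 1), (-1, 2)).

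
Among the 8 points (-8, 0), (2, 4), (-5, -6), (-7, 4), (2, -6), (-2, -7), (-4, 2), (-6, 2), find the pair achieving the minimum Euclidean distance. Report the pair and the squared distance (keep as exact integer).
Pair = ((-4, 2), (-6, 2)); squared distance = 4

Compute all C(8, 2) = 28 pairwise squared distances (x_i − x_j)² + (y_i − y_j)². The minimum is 4, attained by the pair ((-4, 2), (-6, 2)).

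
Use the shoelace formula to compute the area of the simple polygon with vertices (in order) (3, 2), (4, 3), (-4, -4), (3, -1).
Area = 11

Shoelace formula: Area = (1/2) |Σ_i (x_i · y_{i+1} − x_{i+1} · y_i)| (indices mod n). Compute each cross term:
  (3)(3) − (4)(2) = 1
  (4)(-4) − (-4)(3) = -4
  (-4)(-1) − (3)(-4) = 16
  (3)(2) − (3)(-1) = 9
Sum = 22, so (signed) Area = 22/2 = 11, |Area| = 11.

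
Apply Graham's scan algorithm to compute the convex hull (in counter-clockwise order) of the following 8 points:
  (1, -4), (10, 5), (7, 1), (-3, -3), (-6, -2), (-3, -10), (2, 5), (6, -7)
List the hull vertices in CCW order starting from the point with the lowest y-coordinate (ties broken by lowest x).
Hull (CCW) = [(-3, -10), (6, -7), (10, 5), (2, 5), (-6, -2)]

Graham scan procedure:
  1. Find the pivot p₀ = point with lowest y (tie → lowest x): (-3, -10).
  2. Sort the remaining points by polar angle around p₀.
  3. Walk through sorted points, maintaining a stack; pop the top while the last three entries make a non-left turn (cross product ≤ 0).
  4. Final stack is the convex hull in CCW order: (-3, -10), (6, -7), (10, 5), (2, 5), (-6, -2).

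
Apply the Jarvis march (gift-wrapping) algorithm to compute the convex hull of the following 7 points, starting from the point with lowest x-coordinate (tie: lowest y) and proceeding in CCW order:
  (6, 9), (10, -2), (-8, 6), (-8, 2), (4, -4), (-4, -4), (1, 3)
Hull (CCW) = [(-8, 2), (-4, -4), (4, -4), (10, -2), (6, 9), (-8, 6)]

Jarvis march: at each step, from the current hull vertex p, select the next vertex q as the point such that every other point lies strictly to the left of (or on) the directed line p → q. (Equivalently: for every other point r, the cross product (q − p) × (r − p) ≥ 0.)
Starting point (lowest x, tie lowest y): (-8, 2). Wrap until returning to start. Resulting hull: (-8, 2), (-4, -4), (4, -4), (10, -2), (6, 9), (-8, 6).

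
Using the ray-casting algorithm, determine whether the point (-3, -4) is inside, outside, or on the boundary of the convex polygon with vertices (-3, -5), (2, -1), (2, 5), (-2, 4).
The point (-3, -4) lies strictly outside the polygon

Cast a horizontal ray to the right from the query point and count how many polygon edges it crosses (each edge strictly once or zero times, handled with the usual half-open convention). 
Parity of crossings → even ⇒ outside.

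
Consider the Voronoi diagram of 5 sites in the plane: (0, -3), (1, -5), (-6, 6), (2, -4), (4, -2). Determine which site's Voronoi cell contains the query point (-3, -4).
Nearest site = (0, -3)

The Voronoi cell of site s contains exactly those query points closer to s than to any other site. Compute squared distances from q = (-3, -4) to each site:
  (0 − -3)² + (-3 − -4)² = 10
  (1 − -3)² + (-5 − -4)² = 17
  (2 − -3)² + (-4 − -4)² = 25
  (4 − -3)² + (-2 − -4)² = 53
  (-6 − -3)² + (6 − -4)² = 109
Minimum is attained by (0, -3), so q lies in its Voronoi cell.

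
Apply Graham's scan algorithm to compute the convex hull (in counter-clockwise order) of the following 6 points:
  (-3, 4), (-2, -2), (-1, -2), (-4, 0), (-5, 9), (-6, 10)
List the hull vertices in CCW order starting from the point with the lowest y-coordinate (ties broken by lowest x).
Hull (CCW) = [(-2, -2), (-1, -2), (-3, 4), (-5, 9), (-6, 10), (-4, 0)]

Graham scan procedure:
  1. Find the pivot p₀ = point with lowest y (tie → lowest x): (-2, -2).
  2. Sort the remaining points by polar angle around p₀.
  3. Walk through sorted points, maintaining a stack; pop the top while the last three entries make a non-left turn (cross product ≤ 0).
  4. Final stack is the convex hull in CCW order: (-2, -2), (-1, -2), (-3, 4), (-5, 9), (-6, 10), (-4, 0).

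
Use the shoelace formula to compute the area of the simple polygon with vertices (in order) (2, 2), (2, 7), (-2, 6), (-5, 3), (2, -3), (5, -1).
Area = 47

Shoelace formula: Area = (1/2) |Σ_i (x_i · y_{i+1} − x_{i+1} · y_i)| (indices mod n). Compute each cross term:
  (2)(7) − (2)(2) = 10
  (2)(6) − (-2)(7) = 26
  (-2)(3) − (-5)(6) = 24
  (-5)(-3) − (2)(3) = 9
  (2)(-1) − (5)(-3) = 13
  (5)(2) − (2)(-1) = 12
Sum = 94, so (signed) Area = 94/2 = 47, |Area| = 47.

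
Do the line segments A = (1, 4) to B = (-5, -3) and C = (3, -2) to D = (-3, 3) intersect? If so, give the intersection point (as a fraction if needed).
Yes; intersection at (-7/6, 53/36) (t = 13/36 on AB, s = 25/36 on CD)

Parametrize AB as A + t(B − A) = (1 + -6 t, 4 + -7 t) and CD as C + s(D − C) = (3 + -6 s, -2 + 5 s). Solve the linear system for (t, s). Determinant = 72 ≠ 0, so a unique intersection of the containing lines exists. Solution: t = 13/36, s = 25/36 — both in [0, 1], so the segments cross. Intersection point: (-7/6, 53/36).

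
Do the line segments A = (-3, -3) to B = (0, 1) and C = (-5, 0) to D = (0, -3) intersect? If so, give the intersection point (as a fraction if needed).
Yes; intersection at (-60/29, -51/29) (t = 9/29 on AB, s = 17/29 on CD)

Parametrize AB as A + t(B − A) = (-3 + 3 t, -3 + 4 t) and CD as C + s(D − C) = (-5 + 5 s, 0 + -3 s). Solve the linear system for (t, s). Determinant = 29 ≠ 0, so a unique intersection of the containing lines exists. Solution: t = 9/29, s = 17/29 — both in [0, 1], so the segments cross. Intersection point: (-60/29, -51/29).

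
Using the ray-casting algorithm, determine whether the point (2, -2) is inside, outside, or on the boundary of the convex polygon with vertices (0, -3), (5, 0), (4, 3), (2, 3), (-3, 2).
The point (2, -2) lies strictly outside the polygon

Cast a horizontal ray to the right from the query point and count how many polygon edges it crosses (each edge strictly once or zero times, handled with the usual half-open convention). 
Parity of crossings → even ⇒ outside.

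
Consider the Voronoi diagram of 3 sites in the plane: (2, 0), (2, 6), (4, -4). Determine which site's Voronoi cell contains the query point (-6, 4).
Nearest site = (2, 6)

The Voronoi cell of site s contains exactly those query points closer to s than to any other site. Compute squared distances from q = (-6, 4) to each site:
  (2 − -6)² + (6 − 4)² = 68
  (2 − -6)² + (0 − 4)² = 80
  (4 − -6)² + (-4 − 4)² = 164
Minimum is attained by (2, 6), so q lies in its Voronoi cell.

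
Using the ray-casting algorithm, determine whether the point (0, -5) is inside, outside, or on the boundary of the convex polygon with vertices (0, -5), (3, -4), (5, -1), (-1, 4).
The point (0, -5) lies on the polygon boundary

Boundary check: the query satisfies the collinearity and bounding-box conditions for some polygon edge, so it lies exactly on the boundary.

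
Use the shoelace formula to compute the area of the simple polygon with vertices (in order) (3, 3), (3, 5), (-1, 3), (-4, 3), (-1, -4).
Area = 57/2

Shoelace formula: Area = (1/2) |Σ_i (x_i · y_{i+1} − x_{i+1} · y_i)| (indices mod n). Compute each cross term:
  (3)(5) − (3)(3) = 6
  (3)(3) − (-1)(5) = 14
  (-1)(3) − (-4)(3) = 9
  (-4)(-4) − (-1)(3) = 19
  (-1)(3) − (3)(-4) = 9
Sum = 57, so (signed) Area = 57/2 = 57/2, |Area| = 57/2.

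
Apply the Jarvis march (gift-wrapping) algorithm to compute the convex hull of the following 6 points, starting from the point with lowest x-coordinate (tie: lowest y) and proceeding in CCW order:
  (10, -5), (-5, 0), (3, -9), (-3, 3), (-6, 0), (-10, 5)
Hull (CCW) = [(-10, 5), (-6, 0), (3, -9), (10, -5), (-3, 3)]

Jarvis march: at each step, from the current hull vertex p, select the next vertex q as the point such that every other point lies strictly to the left of (or on) the directed line p → q. (Equivalently: for every other point r, the cross product (q − p) × (r − p) ≥ 0.)
Starting point (lowest x, tie lowest y): (-10, 5). Wrap until returning to start. Resulting hull: (-10, 5), (-6, 0), (3, -9), (10, -5), (-3, 3).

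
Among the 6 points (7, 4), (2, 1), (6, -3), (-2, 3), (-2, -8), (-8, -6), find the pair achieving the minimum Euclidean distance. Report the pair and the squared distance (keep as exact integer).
Pair = ((2, 1), (-2, 3)); squared distance = 20

Compute all C(6, 2) = 15 pairwise squared distances (x_i − x_j)² + (y_i − y_j)². The minimum is 20, attained by the pair ((2, 1), (-2, 3)).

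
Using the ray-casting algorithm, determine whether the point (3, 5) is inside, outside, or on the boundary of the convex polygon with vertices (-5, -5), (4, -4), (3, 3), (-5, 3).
The point (3, 5) lies strictly outside the polygon

Cast a horizontal ray to the right from the query point and count how many polygon edges it crosses (each edge strictly once or zero times, handled with the usual half-open convention). 
Parity of crossings → even ⇒ outside.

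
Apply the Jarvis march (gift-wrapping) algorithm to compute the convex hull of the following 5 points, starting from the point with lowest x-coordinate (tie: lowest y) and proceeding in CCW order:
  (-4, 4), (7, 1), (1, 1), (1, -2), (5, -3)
Hull (CCW) = [(-4, 4), (1, -2), (5, -3), (7, 1)]

Jarvis march: at each step, from the current hull vertex p, select the next vertex q as the point such that every other point lies strictly to the left of (or on) the directed line p → q. (Equivalently: for every other point r, the cross product (q − p) × (r − p) ≥ 0.)
Starting point (lowest x, tie lowest y): (-4, 4). Wrap until returning to start. Resulting hull: (-4, 4), (1, -2), (5, -3), (7, 1).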